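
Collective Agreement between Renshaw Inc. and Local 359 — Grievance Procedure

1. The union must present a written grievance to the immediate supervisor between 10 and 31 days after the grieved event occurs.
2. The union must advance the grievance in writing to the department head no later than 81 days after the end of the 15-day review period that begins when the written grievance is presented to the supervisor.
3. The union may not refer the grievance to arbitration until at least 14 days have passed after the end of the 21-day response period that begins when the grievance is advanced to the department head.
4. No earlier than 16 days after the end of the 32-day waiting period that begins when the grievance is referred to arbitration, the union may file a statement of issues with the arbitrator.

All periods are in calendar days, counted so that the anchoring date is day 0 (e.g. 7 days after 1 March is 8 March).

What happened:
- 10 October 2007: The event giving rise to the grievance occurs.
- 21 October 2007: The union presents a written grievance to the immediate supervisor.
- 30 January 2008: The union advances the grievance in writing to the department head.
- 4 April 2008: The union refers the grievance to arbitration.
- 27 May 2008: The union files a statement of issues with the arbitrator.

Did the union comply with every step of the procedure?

No

(1) the permitted window runs from 10 October 2007 + 10 = 20 October 2007 to 10 October 2007 + 31 = 10 November 2007; 21 October 2007 falls inside that range.
(2) due by 5 November 2007 + 81 days = 25 January 2008; not done until 30 January 2008, 5 days after the deadline.
Later steps need not be reached.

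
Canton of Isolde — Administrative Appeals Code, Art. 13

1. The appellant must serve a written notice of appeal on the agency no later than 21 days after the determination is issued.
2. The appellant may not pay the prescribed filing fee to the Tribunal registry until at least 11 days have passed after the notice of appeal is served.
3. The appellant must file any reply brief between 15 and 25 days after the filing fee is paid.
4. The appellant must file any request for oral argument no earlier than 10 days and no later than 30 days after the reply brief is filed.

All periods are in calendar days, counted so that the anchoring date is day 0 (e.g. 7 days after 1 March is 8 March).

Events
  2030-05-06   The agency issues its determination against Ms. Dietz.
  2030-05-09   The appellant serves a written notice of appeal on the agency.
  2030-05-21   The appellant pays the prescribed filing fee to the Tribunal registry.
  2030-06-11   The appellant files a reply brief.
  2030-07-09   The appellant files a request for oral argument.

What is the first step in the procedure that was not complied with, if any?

(1) due by 2030-05-06 + 21 days = 2030-05-27; 2030-05-09 is within that limit.
(2) permitted from 2030-05-09 + 11 days = 2030-05-20 onward; 2030-05-21 is on or after that date.
(3) the permitted window runs from 2030-05-21 + 15 = 2030-06-05 to 2030-05-21 + 25 = 2030-06-15; done 2030-06-11 — within the window.
(4) the permitted window runs from 2030-06-11 + 10 = 2030-06-21 to 2030-06-11 + 30 = 2030-07-11; 2030-07-09 falls inside that range.

None — every step was satisfied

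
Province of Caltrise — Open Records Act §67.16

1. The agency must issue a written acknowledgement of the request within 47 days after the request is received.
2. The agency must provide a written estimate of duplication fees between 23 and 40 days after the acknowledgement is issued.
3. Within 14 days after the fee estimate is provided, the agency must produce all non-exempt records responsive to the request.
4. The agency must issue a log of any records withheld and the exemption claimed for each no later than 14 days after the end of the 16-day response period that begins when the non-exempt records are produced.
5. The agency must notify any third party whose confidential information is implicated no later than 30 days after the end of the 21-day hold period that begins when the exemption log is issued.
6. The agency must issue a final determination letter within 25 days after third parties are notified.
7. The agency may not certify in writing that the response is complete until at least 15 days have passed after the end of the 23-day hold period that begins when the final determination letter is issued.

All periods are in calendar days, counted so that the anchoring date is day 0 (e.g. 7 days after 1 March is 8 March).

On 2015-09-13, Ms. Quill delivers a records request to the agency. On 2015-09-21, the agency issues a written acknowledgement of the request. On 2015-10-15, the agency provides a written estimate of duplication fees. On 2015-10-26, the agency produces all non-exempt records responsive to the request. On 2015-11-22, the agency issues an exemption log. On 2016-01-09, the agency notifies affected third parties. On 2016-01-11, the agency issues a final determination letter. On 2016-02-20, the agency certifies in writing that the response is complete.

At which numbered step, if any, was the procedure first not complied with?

None — every step was satisfied

(1) due by 2015-09-13 + 47 days = 2015-10-30; 2015-09-21 is within that limit.
(2) the permitted window runs from 2015-09-21 + 23 = 2015-10-14 to 2015-09-21 + 40 = 2015-10-31; 2015-10-15 falls inside that range.
(3) due by 2015-10-15 + 14 days = 2015-10-29; done 2015-10-26 — timely.
(4) due by 2015-11-11 + 14 days = 2015-11-25; completed 2015-11-22, before the deadline.
(5) due by 2015-12-13 + 30 days = 2016-01-12; 2016-01-09 is within that limit.
(6) due by 2016-01-09 + 25 days = 2016-02-03; completed 2016-01-11, before the deadline.
(7) permitted from 2016-02-03 + 15 days = 2016-02-18 onward; done 2016-02-20 — permitted.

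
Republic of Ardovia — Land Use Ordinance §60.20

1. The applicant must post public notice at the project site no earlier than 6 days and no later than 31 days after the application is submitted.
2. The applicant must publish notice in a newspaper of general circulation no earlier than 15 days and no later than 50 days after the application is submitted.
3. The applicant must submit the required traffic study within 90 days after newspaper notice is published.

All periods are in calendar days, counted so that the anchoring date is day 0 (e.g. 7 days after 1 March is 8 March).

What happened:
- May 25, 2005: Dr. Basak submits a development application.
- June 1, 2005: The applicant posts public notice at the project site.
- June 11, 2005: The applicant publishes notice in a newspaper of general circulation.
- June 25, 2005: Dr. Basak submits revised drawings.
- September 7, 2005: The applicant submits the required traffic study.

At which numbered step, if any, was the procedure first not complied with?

Step 1: the window is 6–31 days after May 25, 2005 (when the application is submitted), so May 31, 2005 through June 25, 2005; done June 1, 2005, which is between those dates.
Step 2: the window is 15–50 days after May 25, 2005 (when the application is submitted), so June 9, 2005 through July 14, 2005; June 11, 2005 falls inside that range.
Step 3: 90 days after June 11, 2005 (when newspaper notice is published) is September 9, 2005; done September 7, 2005 — timely.

None — every step was satisfied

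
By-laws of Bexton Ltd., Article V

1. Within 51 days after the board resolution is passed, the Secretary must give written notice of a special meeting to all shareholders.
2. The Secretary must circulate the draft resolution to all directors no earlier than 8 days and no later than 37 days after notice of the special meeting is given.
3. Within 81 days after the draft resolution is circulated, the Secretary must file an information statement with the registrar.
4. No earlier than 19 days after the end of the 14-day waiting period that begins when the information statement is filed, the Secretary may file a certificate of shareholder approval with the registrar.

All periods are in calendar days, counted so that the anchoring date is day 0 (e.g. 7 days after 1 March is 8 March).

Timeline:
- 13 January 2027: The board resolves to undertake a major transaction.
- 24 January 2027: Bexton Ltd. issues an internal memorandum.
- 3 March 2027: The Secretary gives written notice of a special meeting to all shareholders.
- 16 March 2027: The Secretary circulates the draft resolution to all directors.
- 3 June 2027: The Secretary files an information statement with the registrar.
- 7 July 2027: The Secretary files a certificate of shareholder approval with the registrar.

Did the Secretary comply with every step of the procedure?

Yes

Step 1: 51 days after 13 January 2027 (when the board resolution is passed) is 5 March 2027; done 3 March 2027 — timely.
Step 2: the window is 8–37 days after 3 March 2027 (when notice of the special meeting is given), so 11 March 2027 through 9 April 2027; 16 March 2027 falls inside that range.
Step 3: 81 days after 16 March 2027 (when the draft resolution is circulated) is 5 June 2027; 3 June 2027 is within that limit.
Step 4: the earliest permitted date is 19 days after 17 June 2027 (end of the 14-day waiting period, which began when the information statement is filed on 3 June 2027), i.e. 6 July 2027; done 7 July 2027, after the minimum wait.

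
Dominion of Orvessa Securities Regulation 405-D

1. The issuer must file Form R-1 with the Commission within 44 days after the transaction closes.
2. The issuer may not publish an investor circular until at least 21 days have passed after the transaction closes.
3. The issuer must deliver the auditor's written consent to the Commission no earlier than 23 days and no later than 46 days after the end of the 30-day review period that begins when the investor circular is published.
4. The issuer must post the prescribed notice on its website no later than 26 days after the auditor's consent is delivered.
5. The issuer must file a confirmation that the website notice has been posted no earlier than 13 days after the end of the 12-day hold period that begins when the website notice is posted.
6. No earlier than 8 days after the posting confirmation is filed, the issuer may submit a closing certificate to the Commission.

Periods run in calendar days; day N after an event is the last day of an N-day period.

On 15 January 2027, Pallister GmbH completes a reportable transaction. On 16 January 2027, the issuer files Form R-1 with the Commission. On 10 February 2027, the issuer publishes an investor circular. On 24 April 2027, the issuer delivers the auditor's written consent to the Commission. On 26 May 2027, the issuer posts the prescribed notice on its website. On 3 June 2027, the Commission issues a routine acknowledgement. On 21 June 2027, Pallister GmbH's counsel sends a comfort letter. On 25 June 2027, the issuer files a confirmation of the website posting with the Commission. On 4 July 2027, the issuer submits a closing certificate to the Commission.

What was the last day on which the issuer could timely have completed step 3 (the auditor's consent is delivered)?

The investor circular is published on 10 February 2027; the 30-day review period therefore ends 12 March 2027, and step 3 runs from that date. The window is 23–46 days after 12 March 2027; it closes on 27 April 2027.

27 April 2027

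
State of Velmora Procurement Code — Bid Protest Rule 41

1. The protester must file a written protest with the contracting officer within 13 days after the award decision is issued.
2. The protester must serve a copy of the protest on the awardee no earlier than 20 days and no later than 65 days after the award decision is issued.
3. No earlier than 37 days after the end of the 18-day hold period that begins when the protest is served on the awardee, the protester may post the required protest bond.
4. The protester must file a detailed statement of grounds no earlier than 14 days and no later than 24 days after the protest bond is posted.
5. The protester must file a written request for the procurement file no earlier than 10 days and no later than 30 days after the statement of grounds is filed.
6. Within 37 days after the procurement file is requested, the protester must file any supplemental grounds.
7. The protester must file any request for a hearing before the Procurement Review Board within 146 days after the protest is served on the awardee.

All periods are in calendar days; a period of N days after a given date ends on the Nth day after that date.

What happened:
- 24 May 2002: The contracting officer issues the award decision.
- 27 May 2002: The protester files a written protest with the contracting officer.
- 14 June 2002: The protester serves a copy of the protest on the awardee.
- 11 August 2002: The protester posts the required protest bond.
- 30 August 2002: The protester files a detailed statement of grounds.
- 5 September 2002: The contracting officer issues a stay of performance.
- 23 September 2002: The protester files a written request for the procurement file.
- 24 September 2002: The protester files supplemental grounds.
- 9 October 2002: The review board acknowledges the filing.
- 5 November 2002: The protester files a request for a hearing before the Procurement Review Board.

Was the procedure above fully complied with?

Step 1: 13 days after 24 May 2002 (when the award decision is issued) is 6 June 2002; done 27 May 2002 — timely.
Step 2: the window is 20–65 days after 24 May 2002 (when the award decision is issued), so 13 June 2002 through 28 July 2002; done 14 June 2002 — within the window.
Step 3: the earliest permitted date is 37 days after 2 July 2002 (end of the 18-day hold period, which began when the protest is served on the awardee on 14 June 2002), i.e. 8 August 2002; 11 August 2002 is on or after that date.
Step 4: the window is 14–24 days after 11 August 2002 (when the protest bond is posted), so 25 August 2002 through 4 September 2002; done 30 August 2002, which is between those dates.
Step 5: the window is 10–30 days after 30 August 2002 (when the statement of grounds is filed), so 9 September 2002 through 29 September 2002; done 23 September 2002 — within the window.
Step 6: 37 days after 23 September 2002 (when the procurement file is requested) is 30 October 2002; completed 24 September 2002, before the deadline.
Step 7: 146 days after 14 June 2002 (when the protest is served on the awardee) is 7 November 2002; completed 5 November 2002, before the deadline.

Yes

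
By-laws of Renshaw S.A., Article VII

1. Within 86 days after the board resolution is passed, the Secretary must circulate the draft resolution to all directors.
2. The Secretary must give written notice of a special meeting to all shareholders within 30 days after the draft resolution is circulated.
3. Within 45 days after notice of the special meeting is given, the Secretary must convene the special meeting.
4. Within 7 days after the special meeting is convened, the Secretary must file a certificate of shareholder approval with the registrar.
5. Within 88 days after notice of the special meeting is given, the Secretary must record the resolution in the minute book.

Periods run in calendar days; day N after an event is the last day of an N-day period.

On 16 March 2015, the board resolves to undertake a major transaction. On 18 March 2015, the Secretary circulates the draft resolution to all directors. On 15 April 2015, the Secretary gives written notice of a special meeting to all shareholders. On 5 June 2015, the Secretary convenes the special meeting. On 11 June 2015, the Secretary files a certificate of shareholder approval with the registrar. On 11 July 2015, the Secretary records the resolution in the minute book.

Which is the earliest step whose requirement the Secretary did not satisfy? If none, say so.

Step 3

Step 1: 86 days after 16 March 2015 (when the board resolution is passed) is 10 June 2015; done 18 March 2015 — timely.
Step 2: 30 days after 18 March 2015 (when the draft resolution is circulated) is 17 April 2015; 15 April 2015 is within that limit.
Step 3: 45 days after 15 April 2015 (when notice of the special meeting is given) is 30 May 2015; done 5 June 2015 — 6 days late.
The analysis stops there.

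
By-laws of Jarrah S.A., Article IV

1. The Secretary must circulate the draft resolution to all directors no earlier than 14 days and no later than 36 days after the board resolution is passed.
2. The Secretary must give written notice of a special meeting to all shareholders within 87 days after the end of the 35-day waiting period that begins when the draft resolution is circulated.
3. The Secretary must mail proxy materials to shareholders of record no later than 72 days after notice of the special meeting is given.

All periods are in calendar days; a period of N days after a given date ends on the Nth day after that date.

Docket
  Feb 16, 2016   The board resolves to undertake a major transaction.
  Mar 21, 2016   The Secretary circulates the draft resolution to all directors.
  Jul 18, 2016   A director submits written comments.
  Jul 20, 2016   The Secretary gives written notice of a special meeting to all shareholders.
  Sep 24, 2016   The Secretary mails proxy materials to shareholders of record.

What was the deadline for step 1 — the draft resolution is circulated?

Mar 23, 2016

Step 1 runs from Feb 16, 2016, when the board resolution is passed. The window is 14–36 days after Feb 16, 2016; it closes on Mar 23, 2016.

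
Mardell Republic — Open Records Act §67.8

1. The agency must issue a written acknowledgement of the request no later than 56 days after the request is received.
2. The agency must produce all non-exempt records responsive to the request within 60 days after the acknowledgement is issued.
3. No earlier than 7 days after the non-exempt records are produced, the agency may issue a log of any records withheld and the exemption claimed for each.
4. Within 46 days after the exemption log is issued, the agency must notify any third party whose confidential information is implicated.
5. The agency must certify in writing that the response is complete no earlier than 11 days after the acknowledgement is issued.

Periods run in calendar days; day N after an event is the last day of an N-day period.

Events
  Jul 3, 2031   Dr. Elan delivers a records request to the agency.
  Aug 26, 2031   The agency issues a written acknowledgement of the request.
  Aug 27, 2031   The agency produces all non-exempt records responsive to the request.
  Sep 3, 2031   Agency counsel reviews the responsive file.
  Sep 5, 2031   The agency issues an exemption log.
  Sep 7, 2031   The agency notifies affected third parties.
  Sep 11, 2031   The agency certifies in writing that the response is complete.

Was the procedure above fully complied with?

Step 1 — counting 56 days from Jul 3, 2031 (when the request is received) gives a deadline of Aug 28, 2031; done Aug 26, 2031 — timely.
Step 2 — counting 60 days from Aug 26, 2031 (when the acknowledgement is issued) gives a deadline of Oct 25, 2031; done Aug 27, 2031 — timely.
Step 3 — must wait 7 days from Aug 27, 2031 (when the non-exempt records are produced), so not before Sep 3, 2031; done Sep 5, 2031 — permitted.
Step 4 — counting 46 days from Sep 5, 2031 (when the exemption log is issued) gives a deadline of Oct 21, 2031; Sep 7, 2031 is within that limit.
Step 5 — must wait 11 days from Aug 26, 2031 (when the acknowledgement is issued), so not before Sep 6, 2031; done Sep 11, 2031 — permitted.

Yes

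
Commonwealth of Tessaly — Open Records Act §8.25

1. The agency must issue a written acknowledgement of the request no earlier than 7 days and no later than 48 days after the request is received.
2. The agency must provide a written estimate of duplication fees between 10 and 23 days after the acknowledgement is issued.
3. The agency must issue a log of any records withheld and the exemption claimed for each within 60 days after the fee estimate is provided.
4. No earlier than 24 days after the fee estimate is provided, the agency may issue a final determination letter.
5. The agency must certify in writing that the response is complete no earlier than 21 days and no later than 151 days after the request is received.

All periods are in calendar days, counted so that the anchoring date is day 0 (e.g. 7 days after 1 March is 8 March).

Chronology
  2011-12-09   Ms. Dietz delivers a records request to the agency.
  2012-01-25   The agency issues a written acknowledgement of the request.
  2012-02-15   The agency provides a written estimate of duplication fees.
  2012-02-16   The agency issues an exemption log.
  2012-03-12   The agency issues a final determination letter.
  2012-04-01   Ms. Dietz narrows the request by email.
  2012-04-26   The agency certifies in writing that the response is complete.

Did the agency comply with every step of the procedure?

Yes

Step 1 — 7 and 48 days from 2011-12-09 (when the request is received) are 2011-12-16 and 2012-01-26 respectively; done 2012-01-25, which is between those dates.
Step 2 — 10 and 23 days from 2012-01-25 (when the acknowledgement is issued) are 2012-02-04 and 2012-02-17 respectively; done 2012-02-15 — within the window.
Step 3 — counting 60 days from 2012-02-15 (when the fee estimate is provided) gives a deadline of 2012-04-15; 2012-02-16 is within that limit.
Step 4 — must wait 24 days from 2012-02-15 (when the fee estimate is provided), so not before 2012-03-10; done 2012-03-12, after the minimum wait.
Step 5 — 21 and 151 days from 2011-12-09 (when the request is received) are 2011-12-30 and 2012-05-08 respectively; done 2012-04-26, which is between those dates.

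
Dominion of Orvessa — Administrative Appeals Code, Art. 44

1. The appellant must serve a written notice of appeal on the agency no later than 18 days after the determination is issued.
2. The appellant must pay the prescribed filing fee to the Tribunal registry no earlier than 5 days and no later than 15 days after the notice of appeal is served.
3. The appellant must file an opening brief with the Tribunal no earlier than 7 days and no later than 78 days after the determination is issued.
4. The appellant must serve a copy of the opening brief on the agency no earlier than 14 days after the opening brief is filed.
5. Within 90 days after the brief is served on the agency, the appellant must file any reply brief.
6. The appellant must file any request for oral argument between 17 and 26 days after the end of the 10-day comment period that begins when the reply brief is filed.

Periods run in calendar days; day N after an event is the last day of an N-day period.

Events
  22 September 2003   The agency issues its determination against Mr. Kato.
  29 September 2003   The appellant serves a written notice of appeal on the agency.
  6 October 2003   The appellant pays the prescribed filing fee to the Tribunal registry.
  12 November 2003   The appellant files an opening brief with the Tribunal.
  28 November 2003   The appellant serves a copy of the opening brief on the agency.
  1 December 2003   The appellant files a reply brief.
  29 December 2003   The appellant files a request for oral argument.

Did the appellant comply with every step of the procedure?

Step 1 — counting 18 days from 22 September 2003 (when the determination is issued) gives a deadline of 10 October 2003; completed 29 September 2003, before the deadline.
Step 2 — 5 and 15 days from 29 September 2003 (when the notice of appeal is served) are 4 October 2003 and 14 October 2003 respectively; 6 October 2003 falls inside that range.
Step 3 — 7 and 78 days from 22 September 2003 (when the determination is issued) are 29 September 2003 and 9 December 2003 respectively; done 12 November 2003 — within the window.
Step 4 — must wait 14 days from 12 November 2003 (when the opening brief is filed), so not before 26 November 2003; done 28 November 2003 — permitted.
Step 5 — counting 90 days from 28 November 2003 (when the brief is served on the agency) gives a deadline of 26 February 2004; done 1 December 2003 — timely.
Step 6 — 17 and 26 days from 11 December 2003 (end of the 10-day comment period, which began when the reply brief is filed on 1 December 2003) are 28 December 2003 and 6 January 2004 respectively; 29 December 2003 falls inside that range.

Yes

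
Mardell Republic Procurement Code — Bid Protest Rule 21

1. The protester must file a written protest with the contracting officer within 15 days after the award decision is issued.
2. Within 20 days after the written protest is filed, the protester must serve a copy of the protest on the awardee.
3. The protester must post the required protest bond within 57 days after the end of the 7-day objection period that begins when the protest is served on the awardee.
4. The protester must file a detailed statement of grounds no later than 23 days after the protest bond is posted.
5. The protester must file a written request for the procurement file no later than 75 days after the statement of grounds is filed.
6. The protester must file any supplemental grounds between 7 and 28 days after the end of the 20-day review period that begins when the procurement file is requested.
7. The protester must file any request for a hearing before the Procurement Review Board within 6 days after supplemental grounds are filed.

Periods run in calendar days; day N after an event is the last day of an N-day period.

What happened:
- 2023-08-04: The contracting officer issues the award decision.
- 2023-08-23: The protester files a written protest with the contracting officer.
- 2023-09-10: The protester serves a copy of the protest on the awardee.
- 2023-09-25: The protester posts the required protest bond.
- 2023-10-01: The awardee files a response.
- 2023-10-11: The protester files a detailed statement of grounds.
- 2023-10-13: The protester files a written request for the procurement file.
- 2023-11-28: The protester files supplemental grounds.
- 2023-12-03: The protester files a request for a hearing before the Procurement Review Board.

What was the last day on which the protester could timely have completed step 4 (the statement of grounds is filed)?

Step 4 runs from 2023-09-25, when the protest bond is posted. 23 days after 2023-09-25 is 2023-10-18.

2023-10-18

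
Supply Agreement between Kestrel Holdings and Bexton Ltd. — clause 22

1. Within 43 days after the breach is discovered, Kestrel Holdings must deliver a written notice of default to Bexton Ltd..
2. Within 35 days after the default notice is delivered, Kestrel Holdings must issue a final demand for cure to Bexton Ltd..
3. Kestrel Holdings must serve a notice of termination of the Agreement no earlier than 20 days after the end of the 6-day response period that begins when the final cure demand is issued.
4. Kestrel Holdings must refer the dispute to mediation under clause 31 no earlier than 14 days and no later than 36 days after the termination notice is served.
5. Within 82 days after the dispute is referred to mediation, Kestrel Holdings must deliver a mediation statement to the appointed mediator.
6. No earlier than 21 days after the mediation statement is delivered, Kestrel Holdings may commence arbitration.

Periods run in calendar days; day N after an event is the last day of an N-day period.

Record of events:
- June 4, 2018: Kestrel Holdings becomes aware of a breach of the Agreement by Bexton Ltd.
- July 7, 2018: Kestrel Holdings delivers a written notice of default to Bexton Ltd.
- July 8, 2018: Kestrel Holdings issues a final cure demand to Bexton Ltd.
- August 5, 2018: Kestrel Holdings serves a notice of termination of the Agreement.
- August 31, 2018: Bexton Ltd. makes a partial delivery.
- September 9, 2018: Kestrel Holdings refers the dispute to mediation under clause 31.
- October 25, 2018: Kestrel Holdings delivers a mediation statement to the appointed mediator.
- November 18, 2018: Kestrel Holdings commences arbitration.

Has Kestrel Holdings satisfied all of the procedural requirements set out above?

Yes

Step 1 — counting 43 days from June 4, 2018 (when the breach is discovered) gives a deadline of July 17, 2018; completed July 7, 2018, before the deadline.
Step 2 — counting 35 days from July 7, 2018 (when the default notice is delivered) gives a deadline of August 11, 2018; done July 8, 2018 — timely.
Step 3 — must wait 20 days from July 14, 2018 (end of the 6-day response period, which began when the final cure demand is issued on July 8, 2018), so not before August 3, 2018; August 5, 2018 is on or after that date.
Step 4 — 14 and 36 days from August 5, 2018 (when the termination notice is served) are August 19, 2018 and September 10, 2018 respectively; done September 9, 2018 — within the window.
Step 5 — counting 82 days from September 9, 2018 (when the dispute is referred to mediation) gives a deadline of November 30, 2018; completed October 25, 2018, before the deadline.
Step 6 — must wait 21 days from October 25, 2018 (when the mediation statement is delivered), so not before November 15, 2018; November 18, 2018 is on or after that date.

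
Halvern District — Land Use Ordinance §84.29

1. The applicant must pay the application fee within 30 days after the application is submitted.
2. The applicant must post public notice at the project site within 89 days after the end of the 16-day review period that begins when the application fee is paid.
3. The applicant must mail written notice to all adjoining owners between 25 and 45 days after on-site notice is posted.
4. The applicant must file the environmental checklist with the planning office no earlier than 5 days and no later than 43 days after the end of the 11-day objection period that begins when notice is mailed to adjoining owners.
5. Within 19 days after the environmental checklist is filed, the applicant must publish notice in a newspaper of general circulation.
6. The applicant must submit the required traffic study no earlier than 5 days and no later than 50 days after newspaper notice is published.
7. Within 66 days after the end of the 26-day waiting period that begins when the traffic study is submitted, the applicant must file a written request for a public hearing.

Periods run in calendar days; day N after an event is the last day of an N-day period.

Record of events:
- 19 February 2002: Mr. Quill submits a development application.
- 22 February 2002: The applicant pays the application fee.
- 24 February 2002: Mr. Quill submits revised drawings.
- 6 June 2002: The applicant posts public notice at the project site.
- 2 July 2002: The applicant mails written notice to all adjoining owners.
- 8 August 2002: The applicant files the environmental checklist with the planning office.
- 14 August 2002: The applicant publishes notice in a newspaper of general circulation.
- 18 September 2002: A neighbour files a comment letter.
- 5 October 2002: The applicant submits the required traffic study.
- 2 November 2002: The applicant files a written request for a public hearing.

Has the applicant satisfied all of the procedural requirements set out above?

No

Step 1: 30 days after 19 February 2002 (when the application is submitted) is 21 March 2002; 22 February 2002 is within that limit.
Step 2: 89 days after 10 March 2002 (end of the 16-day review period, which began when the application fee is paid on 22 February 2002) is 7 June 2002; completed 6 June 2002, before the deadline.
Step 3: the window is 25–45 days after 6 June 2002 (when on-site notice is posted), so 1 July 2002 through 21 July 2002; done 2 July 2002 — within the window.
Step 4: the window is 5–43 days after 13 July 2002 (end of the 11-day objection period, which began when notice is mailed to adjoining owners on 2 July 2002), so 18 July 2002 through 25 August 2002; done 8 August 2002 — within the window.
Step 5: 19 days after 8 August 2002 (when the environmental checklist is filed) is 27 August 2002; completed 14 August 2002, before the deadline.
Step 6: the window is 5–50 days after 14 August 2002 (when newspaper notice is published), so 19 August 2002 through 3 October 2002; 5 October 2002 is 2 days past the end of the window.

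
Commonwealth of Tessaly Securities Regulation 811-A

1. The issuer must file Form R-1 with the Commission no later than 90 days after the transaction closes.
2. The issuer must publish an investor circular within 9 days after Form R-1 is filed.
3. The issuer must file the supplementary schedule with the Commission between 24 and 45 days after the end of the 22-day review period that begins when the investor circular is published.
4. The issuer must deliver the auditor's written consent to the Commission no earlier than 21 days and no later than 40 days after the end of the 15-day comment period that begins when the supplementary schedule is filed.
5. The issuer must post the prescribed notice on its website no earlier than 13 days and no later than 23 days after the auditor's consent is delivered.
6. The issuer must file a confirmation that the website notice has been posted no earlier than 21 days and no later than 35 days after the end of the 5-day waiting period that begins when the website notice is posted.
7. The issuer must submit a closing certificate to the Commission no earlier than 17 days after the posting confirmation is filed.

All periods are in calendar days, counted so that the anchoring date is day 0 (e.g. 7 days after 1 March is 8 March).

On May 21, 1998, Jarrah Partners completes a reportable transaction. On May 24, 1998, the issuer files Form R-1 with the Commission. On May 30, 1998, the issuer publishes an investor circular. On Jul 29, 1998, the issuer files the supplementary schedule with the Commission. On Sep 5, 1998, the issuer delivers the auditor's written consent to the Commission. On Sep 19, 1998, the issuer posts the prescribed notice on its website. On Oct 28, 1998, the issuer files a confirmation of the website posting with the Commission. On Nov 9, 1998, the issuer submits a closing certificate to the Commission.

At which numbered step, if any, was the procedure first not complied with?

Step 1: 90 days after May 21, 1998 (when the transaction closes) is Aug 19, 1998; May 24, 1998 is within that limit.
Step 2: 9 days after May 24, 1998 (when Form R-1 is filed) is Jun 2, 1998; completed May 30, 1998, before the deadline.
Step 3: the window is 24–45 days after Jun 21, 1998 (end of the 22-day review period, which began when the investor circular is published on May 30, 1998), so Jul 15, 1998 through Aug 5, 1998; done Jul 29, 1998, which is between those dates.
Step 4: the window is 21–40 days after Aug 13, 1998 (end of the 15-day comment period, which began when the supplementary schedule is filed on Jul 29, 1998), so Sep 3, 1998 through Sep 22, 1998; done Sep 5, 1998 — within the window.
Step 5: the window is 13–23 days after Sep 5, 1998 (when the auditor's consent is delivered), so Sep 18, 1998 through Sep 28, 1998; Sep 19, 1998 falls inside that range.
Step 6: the window is 21–35 days after Sep 24, 1998 (end of the 5-day waiting period, which began when the website notice is posted on Sep 19, 1998), so Oct 15, 1998 through Oct 29, 1998; Oct 28, 1998 falls inside that range.
Step 7: the earliest permitted date is 17 days after Oct 28, 1998 (when the posting confirmation is filed), i.e. Nov 14, 1998; Nov 9, 1998 is 5 days before the earliest permitted date.

Step 7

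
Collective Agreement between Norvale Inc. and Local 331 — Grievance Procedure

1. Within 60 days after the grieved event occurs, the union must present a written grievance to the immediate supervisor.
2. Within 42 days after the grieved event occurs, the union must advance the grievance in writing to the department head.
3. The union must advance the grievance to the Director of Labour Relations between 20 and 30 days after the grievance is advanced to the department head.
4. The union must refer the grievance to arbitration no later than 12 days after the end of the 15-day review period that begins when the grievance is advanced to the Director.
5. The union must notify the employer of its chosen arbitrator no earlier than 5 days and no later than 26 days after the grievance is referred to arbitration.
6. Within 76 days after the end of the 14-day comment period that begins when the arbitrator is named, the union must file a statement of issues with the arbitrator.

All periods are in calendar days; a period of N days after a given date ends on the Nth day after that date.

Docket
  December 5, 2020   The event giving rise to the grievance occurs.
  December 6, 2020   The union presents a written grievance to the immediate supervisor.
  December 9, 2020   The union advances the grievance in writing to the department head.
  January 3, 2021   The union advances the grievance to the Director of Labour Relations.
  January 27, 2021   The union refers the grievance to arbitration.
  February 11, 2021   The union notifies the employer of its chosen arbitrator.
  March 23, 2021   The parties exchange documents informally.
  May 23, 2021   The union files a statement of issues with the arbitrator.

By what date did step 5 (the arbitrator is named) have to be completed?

Step 5 runs from January 27, 2021, when the grievance is referred to arbitration. The window is 5–26 days after January 27, 2021; it closes on February 22, 2021.

February 22, 2021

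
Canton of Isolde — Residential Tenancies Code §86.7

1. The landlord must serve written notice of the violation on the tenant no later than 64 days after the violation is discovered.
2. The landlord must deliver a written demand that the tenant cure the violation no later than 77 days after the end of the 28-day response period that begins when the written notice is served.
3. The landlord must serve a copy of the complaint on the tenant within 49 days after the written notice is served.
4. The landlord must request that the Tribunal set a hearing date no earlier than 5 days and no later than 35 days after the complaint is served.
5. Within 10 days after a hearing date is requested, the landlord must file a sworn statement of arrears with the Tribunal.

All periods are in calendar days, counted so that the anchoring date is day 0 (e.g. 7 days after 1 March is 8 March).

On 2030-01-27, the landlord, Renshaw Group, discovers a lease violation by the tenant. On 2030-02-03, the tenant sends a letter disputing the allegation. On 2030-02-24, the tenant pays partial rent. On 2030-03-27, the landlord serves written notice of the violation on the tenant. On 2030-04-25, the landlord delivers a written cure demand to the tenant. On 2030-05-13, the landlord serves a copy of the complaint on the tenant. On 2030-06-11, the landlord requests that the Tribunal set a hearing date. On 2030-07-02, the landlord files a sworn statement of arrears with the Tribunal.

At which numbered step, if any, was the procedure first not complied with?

(1) due by 2030-01-27 + 64 days = 2030-04-01; 2030-03-27 is within that limit.
(2) due by 2030-04-24 + 77 days = 2030-07-10; 2030-04-25 is within that limit.
(3) due by 2030-03-27 + 49 days = 2030-05-15; 2030-05-13 is within that limit.
(4) the permitted window runs from 2030-05-13 + 5 = 2030-05-18 to 2030-05-13 + 35 = 2030-06-17; done 2030-06-11 — within the window.
(5) due by 2030-06-11 + 10 days = 2030-06-21; 2030-07-02 misses that deadline by 11 days.
No need to go further; step 5 was not satisfied.

Step 5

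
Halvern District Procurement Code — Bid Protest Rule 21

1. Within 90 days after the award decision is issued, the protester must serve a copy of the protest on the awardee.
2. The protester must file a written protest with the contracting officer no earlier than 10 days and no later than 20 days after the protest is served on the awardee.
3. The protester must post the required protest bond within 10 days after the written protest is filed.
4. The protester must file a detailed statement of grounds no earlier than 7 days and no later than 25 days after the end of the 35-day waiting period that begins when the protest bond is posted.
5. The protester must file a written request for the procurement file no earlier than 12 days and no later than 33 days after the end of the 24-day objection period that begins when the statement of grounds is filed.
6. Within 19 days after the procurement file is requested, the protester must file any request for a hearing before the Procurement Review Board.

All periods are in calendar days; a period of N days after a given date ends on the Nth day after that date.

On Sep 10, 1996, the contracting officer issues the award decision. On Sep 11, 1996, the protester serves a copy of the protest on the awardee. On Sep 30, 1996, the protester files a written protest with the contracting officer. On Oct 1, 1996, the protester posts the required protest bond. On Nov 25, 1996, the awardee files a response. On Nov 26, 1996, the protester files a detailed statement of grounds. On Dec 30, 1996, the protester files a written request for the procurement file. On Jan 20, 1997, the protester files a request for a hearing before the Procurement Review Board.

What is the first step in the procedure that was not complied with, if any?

(1) due by Sep 10, 1996 + 90 days = Dec 9, 1996; Sep 11, 1996 is within that limit.
(2) the permitted window runs from Sep 11, 1996 + 10 = Sep 21, 1996 to Sep 11, 1996 + 20 = Oct 1, 1996; done Sep 30, 1996 — within the window.
(3) due by Sep 30, 1996 + 10 days = Oct 10, 1996; completed Oct 1, 1996, before the deadline.
(4) the permitted window runs from Nov 5, 1996 + 7 = Nov 12, 1996 to Nov 5, 1996 + 25 = Nov 30, 1996; done Nov 26, 1996, which is between those dates.
(5) the permitted window runs from Dec 20, 1996 + 12 = Jan 1, 1997 to Dec 20, 1996 + 33 = Jan 22, 1997; done Dec 30, 1996 — 2 days before the window opened.
Later steps need not be reached.

Step 5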